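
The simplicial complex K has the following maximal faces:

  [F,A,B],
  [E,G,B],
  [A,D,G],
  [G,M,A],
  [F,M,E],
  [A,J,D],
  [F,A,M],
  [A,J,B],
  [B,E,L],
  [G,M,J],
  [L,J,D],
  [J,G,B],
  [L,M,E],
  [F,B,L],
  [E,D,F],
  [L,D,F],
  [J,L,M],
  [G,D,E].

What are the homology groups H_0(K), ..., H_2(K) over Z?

Fix the vertex order A < B < D < E < F < G < J < L < M and write every simplex with vertices in increasing order. Then dim K = 2 and the simplices of K are:

  0-simplices (9): A, B, D, E, F, G, J, L, M
  1-simplices (27): AB, AD, AF, AG, AJ, AM, BE, BF, BG, BJ, BL, DE, DF, DG, DJ, DL, EF, EG, EL, EM, FL, FM, GJ, GM, JL, JM, LM
  2-simplices (18): ABF, ABJ, ADG, ADJ, AFM, AGM, BEG, BEL, BFL, BGJ, DEF, DEG, DFL, DJL, EFM, ELM, GJM, JLM

so the chain groups are C_0 ≅ Z^9, C_1 ≅ Z^27, C_2 ≅ Z^18.

Boundary ∂_1: C_1 → C_0 is given by ∂[p,q] = [q] − [p]. For instance
  ∂EF = F − E.
The 9×27 boundary matrix has rank 8 and Smith normal form diag(1,1,1,1,1,1,1,1).

The boundary map ∂_2: C_2 → C_1 acts by ∂[p,q,r] = [q,r] − [p,r] + [p,q]. For instance
  ∂ABF = BF − AF + AB,
  ∂GJM = JM − GM + GJ.
This gives a 27×18 integer matrix of rank 18; reducing to Smith normal form yields diagonal entries (1,1,1,1,1,1,1,1,1,1,1,1,1,1,1,1,1,2).

Computing H_k = (kernel of ∂_k) / (image of ∂_{k+1}):

  H_0: rank C_0 − rank ∂_1 = 9 − 8 = 1, and the invariant factors of ∂_1 are all 1, so H_0 ≅ Z.
  H_1: rank ker ∂_1 − rank ∂_2 = (27 − 8) − 18 = 1, and ∂_2 has invariant factor 2 > 1, so H_1 ≅ Z × Z/2.
  H_2: rank ker ∂_2 − rank ∂_3 = (18 − 18) − 0 = 0, and there is no ∂_3, so H_2 ≅ 0.

H_0 = Z,  H_1 = Z × Z/2,  H_2 = 0.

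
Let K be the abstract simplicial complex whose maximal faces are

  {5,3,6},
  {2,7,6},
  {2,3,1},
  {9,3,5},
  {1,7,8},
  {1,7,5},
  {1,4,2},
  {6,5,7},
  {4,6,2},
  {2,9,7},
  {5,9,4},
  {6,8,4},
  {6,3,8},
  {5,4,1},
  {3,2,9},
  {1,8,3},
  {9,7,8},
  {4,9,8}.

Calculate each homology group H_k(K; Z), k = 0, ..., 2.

H_0 ≅ Z,  H_1 ≅ Z^2,  H_2 ≅ Z.

We work with the vertex ordering 1 < 2 < 3 < 4 < 5 < 6 < 7 < 8 < 9. The simplices of K, each written with vertices in increasing order, are:

  0-simplices (9): [1], [2], [3], [4], [5], [6], [7], [8], [9]
  1-simplices (27): (27 of them)
  2-simplices (18): [1,2,3], [1,2,4], [1,3,8], [1,4,5], [1,5,7], [1,7,8], [2,3,9], [2,4,6], [2,6,7], [2,7,9], [3,5,6], [3,5,9], [3,6,8], [4,5,9], [4,6,8], [4,8,9], [5,6,7], [7,8,9]

giving chain groups C_0 ≅ Z^9, C_1 ≅ Z^27, C_2 ≅ Z^18.

Boundary ∂_1: C_1 → C_0 maps an edge to its endpoints' difference, ∂[p,q] = q − p.
This gives a 9×27 integer matrix of rank 8; reducing to Smith normal form yields diagonal entries (1,1,1,1,1,1,1,1).

∂_2: C_2 → C_1 acts by ∂[p,q,r] = [q,r] − [p,r] + [p,q]. For instance
  ∂[4,8,9] = [8,9] − [4,9] + [4,8],
  ∂[2,7,9] = [7,9] − [2,9] + [2,7].
As a 27×18 matrix over Z this has rank 17, with invariant factors (1,1,1,1,1,1,1,1,1,1,1,1,1,1,1,1,1).

Reading off H_k = ker ∂_k / im ∂_{k+1}:

  H_0: rank C_0 − rank ∂_1 = 9 − 8 = 1, and the invariant factors of ∂_1 are all 1, so H_0 = Z.
  H_1: rank ker ∂_1 − rank ∂_2 = (27 − 8) − 17 = 2, and the invariant factors of ∂_2 are all 1, so H_1 = Z^2.
  H_2: rank ker ∂_2 − rank ∂_3 = (18 − 17) − 0 = 1, and there is no ∂_3, so H_2 = Z.

As a check, the Euler characteristic is 9 − 27 + 18 = 0, which agrees with 1 − 2 + 1 = 0.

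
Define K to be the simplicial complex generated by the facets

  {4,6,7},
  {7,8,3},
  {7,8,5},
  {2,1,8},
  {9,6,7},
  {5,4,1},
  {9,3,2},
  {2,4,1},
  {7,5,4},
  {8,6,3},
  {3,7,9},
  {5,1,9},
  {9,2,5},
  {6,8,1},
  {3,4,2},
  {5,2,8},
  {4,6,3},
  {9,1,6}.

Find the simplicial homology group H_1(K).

Order the vertices as 1 < 2 < 3 < 4 < 5 < 6 < 7 < 8 < 9. Listing each simplex with vertices in this order, K has dimension 2 with simplices:

  0-simplices (9): [1], [2], [3], [4], [5], [6], [7], [8], [9]
  1-simplices (27): (27 of them)
  2-simplices (18): [1,2,4], [1,2,8], [1,4,5], [1,5,9], [1,6,8], [1,6,9], [2,3,4], [2,3,9], [2,5,8], [2,5,9], [3,4,6], [3,6,8], [3,7,8], [3,7,9], [4,5,7], [4,6,7], [5,7,8], [6,7,9]

giving chain groups C_0 ≅ Z^9, C_1 ≅ Z^27, C_2 ≅ Z^18.

The boundary map ∂_1: C_1 → C_0 sends each edge [p,q] (with p < q) to q − p. For instance
  ∂[1,8] = [8] − [1].
As a 9×27 matrix over Z this has rank 8, with invariant factors (1,1,1,1,1,1,1,1).

∂_2: C_2 → C_1 sends each 2-simplex [p,q,r] to [q,r] − [p,r] + [p,q]. For instance
  ∂[3,7,9] = [7,9] − [3,9] + [3,7],
  ∂[4,6,7] = [6,7] − [4,7] + [4,6].
As a 27×18 matrix over Z this has rank 18, with invariant factors (1,1,1,1,1,1,1,1,1,1,1,1,1,1,1,1,1,2).

From H_k ≅ ker(∂_k) / im(∂_{k+1}) we obtain:

  H_1: rank ker ∂_1 − rank ∂_2 = (27 − 8) − 18 = 1, and ∂_2 has invariant factor 2 > 1, so H_1 ≅ Z ⊕ Z/2.

(K is a triangulation of the Klein bottle.)

H_1 = Z ⊕ Z/2.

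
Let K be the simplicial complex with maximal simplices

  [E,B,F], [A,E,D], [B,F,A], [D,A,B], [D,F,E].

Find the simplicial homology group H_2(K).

We work with the vertex ordering A < B < D < E < F. The simplices of K, each written with vertices in increasing order, are:

  0-simplices (5): A, B, D, E, F
  1-simplices (10): AB, AD, AE, AF, BD, BE, BF, DE, DF, EF
  2-simplices (5): ABD, ABF, ADE, BEF, DEF

Hence C_0 ≅ Z^5, C_1 ≅ Z^10, C_2 ≅ Z^5.

The boundary map ∂_1: C_1 → C_0 is given by ∂[p,q] = [q] − [p]. For instance
  ∂BE = E − B.
This gives a 5×10 integer matrix of rank 4; reducing to Smith normal form yields diagonal entries (1,1,1,1).

Boundary ∂_2: C_2 → C_1 maps a triangle to the signed sum of its edges. For instance
  ∂DEF = EF − DF + DE,
  ∂ABF = BF − AF + AB.
The resulting 10×5 matrix has rank 5, and its Smith normal form has invariant factors (1,1,1,1,1).

Reading off H_k = ker ∂_k / im ∂_{k+1}:

  H_2: rank ker ∂_2 − rank ∂_3 = (5 − 5) − 0 = 0, and there is no ∂_3, so H_2 ≅ 0.

(K is a triangulation of the Möbius band.)

H_2 = 0.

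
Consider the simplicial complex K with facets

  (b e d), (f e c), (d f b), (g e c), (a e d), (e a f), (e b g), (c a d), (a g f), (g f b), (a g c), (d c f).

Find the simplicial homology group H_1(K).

H_1 ≅ Z/2.

Take the total order a < b < c < d < e < f < g on the vertex set. Then K (dimension 2) consists of the simplices:

  0-simplices (7): a, b, c, d, e, f, g
  1-simplices (18): ac, ad, ae, af, ag, bd, be, bf, bg, cd, ce, cf, cg, de, df, ef, eg, fg
  2-simplices (12): acd, acg, ade, aef, afg, bde, bdf, beg, bfg, cdf, cef, ceg

so the chain groups are C_0 ≅ Z^7, C_1 ≅ Z^18, C_2 ≅ Z^12.

∂_1: C_1 → C_0 maps an edge to its endpoints' difference, ∂[p,q] = q − p. For instance
  ∂ad = d − a.
As a 7×18 matrix over Z this has rank 6, with invariant factors (1,1,1,1,1,1).

∂_2: C_2 → C_1 sends each 2-simplex [p,q,r] to [q,r] − [p,r] + [p,q]. For instance
  ∂bdf = df − bf + bd,
  ∂cdf = df − cf + cd.
The 18×12 boundary matrix has rank 12 and Smith normal form diag(1,1,1,1,1,1,1,1,1,1,1,2).

From H_k ≅ ker(∂_k) / im(∂_{k+1}) we obtain:

  H_1: rank ker ∂_1 − rank ∂_2 = (18 − 6) − 12 = 0, and ∂_2 has invariant factor 2 > 1, so H_1 ≅ Z/2.

(K is a triangulation of the real projective plane RP^2.)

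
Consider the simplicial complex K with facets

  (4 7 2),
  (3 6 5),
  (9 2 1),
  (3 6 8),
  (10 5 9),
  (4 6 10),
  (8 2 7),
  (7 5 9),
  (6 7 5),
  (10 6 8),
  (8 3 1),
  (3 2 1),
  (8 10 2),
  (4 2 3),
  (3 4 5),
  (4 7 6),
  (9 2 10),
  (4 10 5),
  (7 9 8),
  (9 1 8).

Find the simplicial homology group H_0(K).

H_0 ≅ Z.

Take the total order 1 < 2 < 3 < 4 < 5 < 6 < 7 < 8 < 9 < 10 on the vertex set. Then K (dimension 2) consists of the simplices:

  0-simplices (10): [1], [2], [3], [4], [5], [6], [7], [8], [9], [10]
  1-simplices (30): (30 of them)
  2-simplices (20): (20 of them)

Hence C_0 ≅ Z^10, C_1 ≅ Z^30, C_2 ≅ Z^20.

Boundary ∂_1: C_1 → C_0 sends each edge [p,q] (with p < q) to q − p.
This gives a 10×30 integer matrix of rank 9; reducing to Smith normal form yields diagonal entries (1,1,1,1,1,1,1,1,1).

Boundary ∂_2: C_2 → C_1 maps a triangle to the signed sum of its edges. For instance
  ∂[1,3,8] = [3,8] − [1,8] + [1,3],
  ∂[2,3,4] = [3,4] − [2,4] + [2,3].
As a 30×20 matrix over Z this has rank 20, with invariant factors (1,1,1,1,1,1,1,1,1,1,1,1,1,1,1,1,1,1,1,2).

Computing H_k = (kernel of ∂_k) / (image of ∂_{k+1}):

  H_0: rank C_0 − rank ∂_1 = 10 − 9 = 1, and the invariant factors of ∂_1 are all 1, so H_0 = Z.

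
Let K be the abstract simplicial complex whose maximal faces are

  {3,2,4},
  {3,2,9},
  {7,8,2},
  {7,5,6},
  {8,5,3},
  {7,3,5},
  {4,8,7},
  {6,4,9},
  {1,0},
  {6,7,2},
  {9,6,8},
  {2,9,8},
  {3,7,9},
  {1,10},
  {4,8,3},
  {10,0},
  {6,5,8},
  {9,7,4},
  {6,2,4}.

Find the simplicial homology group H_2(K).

Fix the vertex order 0 < 1 < 2 < 3 < 4 < 5 < 6 < 7 < 8 < 9 < 10 and write every simplex with vertices in increasing order. Then dim K = 2 and the simplices of K are:

  0-simplices (11): [0], [1], [2], [3], [4], [5], [6], [7], [8], [9], [10]
  1-simplices (27): (27 of them)
  2-simplices (16): [2,3,4], [2,3,9], [2,4,6], [2,6,7], [2,7,8], [2,8,9], [3,4,8], [3,5,7], [3,5,8], [3,7,9], [4,6,9], [4,7,8], [4,7,9], [5,6,7], [5,6,8], [6,8,9]

giving chain groups C_0 ≅ Z^11, C_1 ≅ Z^27, C_2 ≅ Z^16.

Boundary ∂_1: C_1 → C_0 sends each edge [p,q] (with p < q) to q − p.
This gives a 11×27 integer matrix of rank 9; reducing to Smith normal form yields diagonal entries (1,1,1,1,1,1,1,1,1).

Boundary ∂_2: C_2 → C_1 sends each 2-simplex [p,q,r] to [q,r] − [p,r] + [p,q]. For instance
  ∂[2,4,6] = [4,6] − [2,6] + [2,4],
  ∂[2,3,4] = [3,4] − [2,4] + [2,3].
The 27×16 boundary matrix has rank 15 and Smith normal form diag(1,1,1,1,1,1,1,1,1,1,1,1,1,1,1).

Now H_k = ker ∂_k / im ∂_{k+1}, so:

  H_2: rank ker ∂_2 − rank ∂_3 = (16 − 15) − 0 = 1, and there is no ∂_3, so H_2 = Z.

(K is a triangulation of the disjoint union of the circle S^1 and the torus T^2.)

H_2 = Z.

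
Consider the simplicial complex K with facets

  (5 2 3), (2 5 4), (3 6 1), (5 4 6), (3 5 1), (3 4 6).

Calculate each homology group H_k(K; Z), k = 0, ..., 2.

H_0 = Z,  H_1 = Z,  H_2 = 0.

Order the vertices as 1 < 2 < 3 < 4 < 5 < 6. Listing each simplex with vertices in this order, K has dimension 2 with simplices:

  0-simplices (6): [1], [2], [3], [4], [5], [6]
  1-simplices (12): [1,3], [1,5], [1,6], [2,3], [2,4], [2,5], [3,4], [3,5], [3,6], [4,5], [4,6], [5,6]
  2-simplices (6): [1,3,5], [1,3,6], [2,3,5], [2,4,5], [3,4,6], [4,5,6]

so the chain groups are C_0 ≅ Z^6, C_1 ≅ Z^12, C_2 ≅ Z^6.

∂_1: C_1 → C_0 sends each edge [p,q] (with p < q) to q − p. For instance
  ∂[1,5] = [5] − [1].
This gives a 6×12 integer matrix of rank 5; reducing to Smith normal form yields diagonal entries (1,1,1,1,1).

The boundary map ∂_2: C_2 → C_1 maps a triangle to the signed sum of its edges. For instance
  ∂[1,3,6] = [3,6] − [1,6] + [1,3],
  ∂[1,3,5] = [3,5] − [1,5] + [1,3].
As a 12×6 matrix over Z this has rank 6, with invariant factors (1,1,1,1,1,1).

Computing H_k = (kernel of ∂_k) / (image of ∂_{k+1}):

  H_0: rank C_0 − rank ∂_1 = 6 − 5 = 1, and the invariant factors of ∂_1 are all 1, so H_0 ≅ Z.
  H_1: rank ker ∂_1 − rank ∂_2 = (12 − 5) − 6 = 1, and the invariant factors of ∂_2 are all 1, so H_1 ≅ Z.
  H_2: rank ker ∂_2 − rank ∂_3 = (6 − 6) − 0 = 0, and there is no ∂_3, so H_2 ≅ 0.

As a check, the Euler characteristic is 6 − 12 + 6 = 0, which agrees with 1 − 1 + 0 = 0.
(K is a triangulation of the cylinder S^1 x I.)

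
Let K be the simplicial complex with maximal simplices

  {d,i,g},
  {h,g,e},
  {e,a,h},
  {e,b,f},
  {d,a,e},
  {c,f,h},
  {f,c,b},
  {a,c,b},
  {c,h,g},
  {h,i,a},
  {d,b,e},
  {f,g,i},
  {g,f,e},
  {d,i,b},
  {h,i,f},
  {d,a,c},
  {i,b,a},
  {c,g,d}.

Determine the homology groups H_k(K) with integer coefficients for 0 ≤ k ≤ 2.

K has 9 vertices, 27 edges, 18 triangles.
rank ∂_0 = 0, rank ∂_1 = 8 ⇒ b_0 = 9 − 0 − 8 = 1; all invariant factors of ∂_1 are 1 so no torsion. So H_0 ≅ Z.
rank ∂_1 = 8, rank ∂_2 = 18 ⇒ b_1 = 27 − 8 − 18 = 1; ∂_2 has invariant factor(s) [2] giving torsion. So H_1 ≅ Z ⊕ Z_2.
rank ∂_2 = 18, rank ∂_3 = 0 ⇒ b_2 = 18 − 18 − 0 = 0. So H_2 ≅ 0.

H_0 = Z,  H_1 = Z ⊕ Z_2,  H_2 = 0.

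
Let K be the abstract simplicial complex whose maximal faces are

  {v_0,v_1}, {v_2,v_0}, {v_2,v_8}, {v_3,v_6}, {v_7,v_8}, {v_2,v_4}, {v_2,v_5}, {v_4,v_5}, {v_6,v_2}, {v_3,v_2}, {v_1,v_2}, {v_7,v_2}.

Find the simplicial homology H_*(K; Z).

H_0 = Z,  H_1 = Z^4.

K has 9 vertices, 12 edges.
rank ∂_0 = 0, rank ∂_1 = 8 ⇒ b_0 = 9 − 0 − 8 = 1; all invariant factors of ∂_1 are 1 so no torsion. So H_0 ≅ Z.
rank ∂_1 = 8, rank ∂_2 = 0 ⇒ b_1 = 12 − 8 − 0 = 4. So H_1 ≅ Z^4.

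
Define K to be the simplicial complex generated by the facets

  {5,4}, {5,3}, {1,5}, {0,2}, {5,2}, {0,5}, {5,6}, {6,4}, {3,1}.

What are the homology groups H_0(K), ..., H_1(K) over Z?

Take the total order 0 < 1 < 2 < 3 < 4 < 5 < 6 on the vertex set. Then K (dimension 1) consists of the simplices:

  0-simplices (7): [0], [1], [2], [3], [4], [5], [6]
  1-simplices (9): [0,2], [0,5], [1,3], [1,5], [2,5], [3,5], [4,5], [4,6], [5,6]

so the chain groups are C_0 ≅ Z^7, C_1 ≅ Z^9.

∂_1: C_1 → C_0 is given by ∂[p,q] = [q] − [p]. For instance
  ∂[3,5] = [5] − [3].
The resulting 7×9 matrix has rank 6, and its Smith normal form has invariant factors (1,1,1,1,1,1).

Reading off H_k = ker ∂_k / im ∂_{k+1}:

  H_0: rank C_0 − rank ∂_1 = 7 − 6 = 1, and the invariant factors of ∂_1 are all 1, so H_0 ≅ Z.
  H_1: rank ker ∂_1 − rank ∂_2 = (9 − 6) − 0 = 3, and there is no ∂_2, so H_1 ≅ Z^3.

(K is a triangulation of a wedge of 3 circles.)

H_0 ≅ Z,  H_1 ≅ Z^3.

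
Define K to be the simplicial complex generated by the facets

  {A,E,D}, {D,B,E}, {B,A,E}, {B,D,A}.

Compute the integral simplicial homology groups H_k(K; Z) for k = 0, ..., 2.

H_0 ≅ Z,  H_1 = 0,  H_2 ≅ Z.

K has 4 vertices, 6 edges, 4 triangles.
rank ∂_0 = 0, rank ∂_1 = 3 ⇒ b_0 = 4 − 0 − 3 = 1; all invariant factors of ∂_1 are 1 so no torsion. So H_0 ≅ Z.
rank ∂_1 = 3, rank ∂_2 = 3 ⇒ b_1 = 6 − 3 − 3 = 0; all invariant factors of ∂_2 are 1 so no torsion. So H_1 ≅ 0.
rank ∂_2 = 3, rank ∂_3 = 0 ⇒ b_2 = 4 − 3 − 0 = 1. So H_2 ≅ Z.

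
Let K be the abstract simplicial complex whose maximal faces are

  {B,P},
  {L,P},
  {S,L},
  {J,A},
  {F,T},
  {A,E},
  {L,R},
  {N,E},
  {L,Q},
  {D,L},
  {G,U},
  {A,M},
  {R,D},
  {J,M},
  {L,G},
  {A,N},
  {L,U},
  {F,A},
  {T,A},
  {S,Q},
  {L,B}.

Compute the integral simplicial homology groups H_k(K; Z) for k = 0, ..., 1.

Order the vertices as A < B < D < E < F < G < J < L < M < N < P < Q < R < S < T < U. Listing each simplex with vertices in this order, K has dimension 1 with simplices:

  0-simplices (16): A, B, D, E, F, G, J, L, M, N, P, Q, R, S, T, U
  1-simplices (21): AE, AF, AJ, AM, AN, AT, BL, BP, DL, DR, EN, FT, GL, GU, JM, LP, LQ, LR, LS, LU, QS

giving chain groups C_0 ≅ Z^16, C_1 ≅ Z^21.

Boundary ∂_1: C_1 → C_0 sends each edge [p,q] (with p < q) to q − p.
This gives a 16×21 integer matrix of rank 14; reducing to Smith normal form yields diagonal entries (1,1,1,1,1,1,1,1,1,1,1,1,1,1).

Reading off H_k = ker ∂_k / im ∂_{k+1}:

  H_0: rank C_0 − rank ∂_1 = 16 − 14 = 2, and the invariant factors of ∂_1 are all 1, so H_0 = Z^2.
  H_1: rank ker ∂_1 − rank ∂_2 = (21 − 14) − 0 = 7, and there is no ∂_2, so H_1 = Z^7.

As a check, the Euler characteristic is 16 − 21 = -5, which agrees with 2 − 7 = -5.
(K is a triangulation of the disjoint union of a wedge of 3 circles and a wedge of 4 circles.)

H_0 ≅ Z^2,  H_1 ≅ Z^7.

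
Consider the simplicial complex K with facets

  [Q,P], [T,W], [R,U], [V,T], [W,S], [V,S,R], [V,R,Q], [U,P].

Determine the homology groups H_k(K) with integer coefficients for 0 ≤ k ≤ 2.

Fix the vertex order P < Q < R < S < T < U < V < W and write every simplex with vertices in increasing order. Then dim K = 2 and the simplices of K are:

  0-simplices (8): P, Q, R, S, T, U, V, W
  1-simplices (11): PQ, PU, QR, QV, RS, RU, RV, SV, SW, TV, TW
  2-simplices (2): QRV, RSV

Hence C_0 ≅ Z^8, C_1 ≅ Z^11, C_2 ≅ Z^2.

∂_1: C_1 → C_0 is given by ∂[p,q] = [q] − [p]. For instance
  ∂TV = V − T.
The 8×11 boundary matrix has rank 7 and Smith normal form diag(1,1,1,1,1,1,1).

The boundary map ∂_2: C_2 → C_1 sends each 2-simplex [p,q,r] to [q,r] − [p,r] + [p,q]. For instance
  ∂QRV = RV − QV + QR,
  ∂RSV = SV − RV + RS.
As a 11×2 matrix over Z this has rank 2, with invariant factors (1,1).

From H_k ≅ ker(∂_k) / im(∂_{k+1}) we obtain:

  H_0: rank C_0 − rank ∂_1 = 8 − 7 = 1, and the invariant factors of ∂_1 are all 1, so H_0 = Z.
  H_1: rank ker ∂_1 − rank ∂_2 = (11 − 7) − 2 = 2, and the invariant factors of ∂_2 are all 1, so H_1 = Z^2.
  H_2: rank ker ∂_2 − rank ∂_3 = (2 − 2) − 0 = 0, and there is no ∂_3, so H_2 = 0.

H_0 = Z,  H_1 = Z^2,  H_2 = 0.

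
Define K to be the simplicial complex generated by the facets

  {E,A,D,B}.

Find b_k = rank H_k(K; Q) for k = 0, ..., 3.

b_0 = 1, b_1 = 0, b_2 = 0, b_3 = 0.

Fix the vertex order A < B < D < E and write every simplex with vertices in increasing order. Then dim K = 3 and the simplices of K are:

  0-simplices (4): A, B, D, E
  1-simplices (6): AB, AD, AE, BD, BE, DE
  2-simplices (4): ABD, ABE, ADE, BDE
  3-simplices (1): ABDE

giving chain groups C_0 ≅ Z^4, C_1 ≅ Z^6, C_2 ≅ Z^4, C_3 ≅ Z^1.

Boundary ∂_1: C_1 → C_0 maps an edge to its endpoints' difference, ∂[p,q] = q − p.
The resulting 4×6 matrix has rank 3, and its Smith normal form has invariant factors (1,1,1).

The boundary map ∂_2: C_2 → C_1 sends each 2-simplex [p,q,r] to [q,r] − [p,r] + [p,q]. For instance
  ∂ADE = DE − AE + AD,
  ∂BDE = DE − BE + BD.
The resulting 6×4 matrix has rank 3, and its Smith normal form has invariant factors (1,1,1).

∂_3: C_3 → C_2 sends each 3-simplex σ to the alternating sum Σ_i (−1)^i (σ with its i-th vertex removed). For instance
  ∂ABDE = BDE − ADE + ABE − ABD.
As a 4×1 matrix over Z this has rank 1, with invariant factors (1).

Now H_k = ker ∂_k / im ∂_{k+1}, so:

  H_0: rank C_0 − rank ∂_1 = 4 − 3 = 1, and the invariant factors of ∂_1 are all 1, so H_0 = Z.
  H_1: rank ker ∂_1 − rank ∂_2 = (6 − 3) − 3 = 0, and the invariant factors of ∂_2 are all 1, so H_1 = 0.
  H_2: rank ker ∂_2 − rank ∂_3 = (4 − 3) − 1 = 0, and the invariant factors of ∂_3 are all 1, so H_2 = 0.
  H_3: rank ker ∂_3 − rank ∂_4 = (1 − 1) − 0 = 0, and there is no ∂_4, so H_3 = 0.

As a check, the Euler characteristic is 4 − 6 + 4 − 1 = 1, which agrees with 1 − 0 + 0 − 0 = 1.
(K is a triangulation of the 3-simplex.)

Hence the Betti numbers are b_0 = 1, b_1 = 0, b_2 = 0, b_3 = 0.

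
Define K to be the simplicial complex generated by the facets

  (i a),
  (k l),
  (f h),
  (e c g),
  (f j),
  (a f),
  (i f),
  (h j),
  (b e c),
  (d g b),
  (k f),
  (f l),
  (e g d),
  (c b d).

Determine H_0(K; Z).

Fix the vertex order a < b < c < d < e < f < g < h < i < j < k < l and write every simplex with vertices in increasing order. Then dim K = 2 and the simplices of K are:

  0-simplices (12): a, b, c, d, e, f, g, h, i, j, k, l
  1-simplices (19): af, ai, bc, bd, be, bg, cd, ce, cg, de, dg, eg, fh, fi, fj, fk, fl, hj, kl
  2-simplices (5): bcd, bce, bdg, ceg, deg

giving chain groups C_0 ≅ Z^12, C_1 ≅ Z^19, C_2 ≅ Z^5.

∂_1: C_1 → C_0 maps an edge to its endpoints' difference, ∂[p,q] = q − p. For instance
  ∂bg = g − b.
This gives a 12×19 integer matrix of rank 10; reducing to Smith normal form yields diagonal entries (1,1,1,1,1,1,1,1,1,1).

∂_2: C_2 → C_1 maps a triangle to the signed sum of its edges. For instance
  ∂ceg = eg − cg + ce,
  ∂bcd = cd − bd + bc.
As a 19×5 matrix over Z this has rank 5, with invariant factors (1,1,1,1,1).

Computing H_k = (kernel of ∂_k) / (image of ∂_{k+1}):

  H_0: rank C_0 − rank ∂_1 = 12 − 10 = 2, and the invariant factors of ∂_1 are all 1, so H_0 = Z^2.

(K is a triangulation of the disjoint union of the Möbius band and a wedge of 3 circles.)

H_0 ≅ Z^2.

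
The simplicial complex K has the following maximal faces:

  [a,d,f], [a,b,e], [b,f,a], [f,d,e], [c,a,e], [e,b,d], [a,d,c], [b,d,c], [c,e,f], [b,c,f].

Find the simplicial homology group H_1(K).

We work with the vertex ordering a < b < c < d < e < f. The simplices of K, each written with vertices in increasing order, are:

  0-simplices (6): a, b, c, d, e, f
  1-simplices (15): ab, ac, ad, ae, af, bc, bd, be, bf, cd, ce, cf, de, df, ef
  2-simplices (10): abe, abf, acd, ace, adf, bcd, bcf, bde, cef, def

so the chain groups are C_0 ≅ Z^6, C_1 ≅ Z^15, C_2 ≅ Z^10.

The boundary map ∂_1: C_1 → C_0 sends each edge [p,q] (with p < q) to q − p. For instance
  ∂ae = e − a.
As a 6×15 matrix over Z this has rank 5, with invariant factors (1,1,1,1,1).

∂_2: C_2 → C_1 maps a triangle to the signed sum of its edges. For instance
  ∂cef = ef − cf + ce,
  ∂bde = de − be + bd.
The 15×10 boundary matrix has rank 10 and Smith normal form diag(1,1,1,1,1,1,1,1,1,2).

From H_k ≅ ker(∂_k) / im(∂_{k+1}) we obtain:

  H_1: rank ker ∂_1 − rank ∂_2 = (15 − 5) − 10 = 0, and ∂_2 has invariant factor 2 > 1, so H_1 ≅ Z_2.

H_1 = Z_2.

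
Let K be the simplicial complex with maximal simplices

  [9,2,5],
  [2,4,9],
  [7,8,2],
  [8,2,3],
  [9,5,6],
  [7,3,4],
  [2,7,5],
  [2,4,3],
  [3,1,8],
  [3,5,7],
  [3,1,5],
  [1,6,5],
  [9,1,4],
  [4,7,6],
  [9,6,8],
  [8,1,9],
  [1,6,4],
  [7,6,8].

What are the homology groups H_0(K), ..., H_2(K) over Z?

Fix the vertex order 1 < 2 < 3 < 4 < 5 < 6 < 7 < 8 < 9 and write every simplex with vertices in increasing order. Then dim K = 2 and the simplices of K are:

  0-simplices (9): [1], [2], [3], [4], [5], [6], [7], [8], [9]
  1-simplices (27): (27 of them)
  2-simplices (18): [1,3,5], [1,3,8], [1,4,6], [1,4,9], [1,5,6], [1,8,9], [2,3,4], [2,3,8], [2,4,9], [2,5,7], [2,5,9], [2,7,8], [3,4,7], [3,5,7], [4,6,7], [5,6,9], [6,7,8], [6,8,9]

Hence C_0 ≅ Z^9, C_1 ≅ Z^27, C_2 ≅ Z^18.

The boundary map ∂_1: C_1 → C_0 is given by ∂[p,q] = [q] − [p].
The resulting 9×27 matrix has rank 8, and its Smith normal form has invariant factors (1,1,1,1,1,1,1,1).

∂_2: C_2 → C_1 acts by ∂[p,q,r] = [q,r] − [p,r] + [p,q]. For instance
  ∂[2,3,4] = [3,4] − [2,4] + [2,3],
  ∂[3,5,7] = [5,7] − [3,7] + [3,5].
The resulting 27×18 matrix has rank 18, and its Smith normal form has invariant factors (1,1,1,1,1,1,1,1,1,1,1,1,1,1,1,1,1,2).

From H_k ≅ ker(∂_k) / im(∂_{k+1}) we obtain:

  H_0: rank C_0 − rank ∂_1 = 9 − 8 = 1, and the invariant factors of ∂_1 are all 1, so H_0 ≅ Z.
  H_1: rank ker ∂_1 − rank ∂_2 = (27 − 8) − 18 = 1, and ∂_2 has invariant factor 2 > 1, so H_1 ≅ Z ⊕ Z_2.
  H_2: rank ker ∂_2 − rank ∂_3 = (18 − 18) − 0 = 0, and there is no ∂_3, so H_2 ≅ 0.

As a check, the Euler characteristic is 9 − 27 + 18 = 0, which agrees with 1 − 1 + 0 = 0.

H_0 = Z,  H_1 = Z ⊕ Z_2,  H_2 = 0.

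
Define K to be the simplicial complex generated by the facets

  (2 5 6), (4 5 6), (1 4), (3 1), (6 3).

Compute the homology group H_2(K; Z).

H_2 = 0.

Fix the vertex order 1 < 2 < 3 < 4 < 5 < 6 and write every simplex with vertices in increasing order. Then dim K = 2 and the simplices of K are:

  0-simplices (6): [1], [2], [3], [4], [5], [6]
  1-simplices (8): [1,3], [1,4], [2,5], [2,6], [3,6], [4,5], [4,6], [5,6]
  2-simplices (2): [2,5,6], [4,5,6]

so the chain groups are C_0 ≅ Z^6, C_1 ≅ Z^8, C_2 ≅ Z^2.

∂_1: C_1 → C_0 maps an edge to its endpoints' difference, ∂[p,q] = q − p. For instance
  ∂[5,6] = [6] − [5].
As a 6×8 matrix over Z this has rank 5, with invariant factors (1,1,1,1,1).

∂_2: C_2 → C_1 sends each 2-simplex [p,q,r] to [q,r] − [p,r] + [p,q]. For instance
  ∂[4,5,6] = [5,6] − [4,6] + [4,5],
  ∂[2,5,6] = [5,6] − [2,6] + [2,5].
As a 8×2 matrix over Z this has rank 2, with invariant factors (1,1).

Reading off H_k = ker ∂_k / im ∂_{k+1}:

  H_2: rank ker ∂_2 − rank ∂_3 = (2 − 2) − 0 = 0, and there is no ∂_3, so H_2 = 0.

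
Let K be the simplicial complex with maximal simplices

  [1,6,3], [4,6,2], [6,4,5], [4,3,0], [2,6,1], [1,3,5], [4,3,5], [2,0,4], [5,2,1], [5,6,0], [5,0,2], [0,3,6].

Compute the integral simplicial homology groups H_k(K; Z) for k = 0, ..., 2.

H_0 = Z,  H_1 = Z/2,  H_2 = 0.

We work with the vertex ordering 0 < 1 < 2 < 3 < 4 < 5 < 6. The simplices of K, each written with vertices in increasing order, are:

  0-simplices (7): [0], [1], [2], [3], [4], [5], [6]
  1-simplices (18): [0,2], [0,3], [0,4], [0,5], [0,6], [1,2], [1,3], [1,5], [1,6], [2,4], [2,5], [2,6], [3,4], [3,5], [3,6], [4,5], [4,6], [5,6]
  2-simplices (12): [0,2,4], [0,2,5], [0,3,4], [0,3,6], [0,5,6], [1,2,5], [1,2,6], [1,3,5], [1,3,6], [2,4,6], [3,4,5], [4,5,6]

so the chain groups are C_0 ≅ Z^7, C_1 ≅ Z^18, C_2 ≅ Z^12.

The boundary map ∂_1: C_1 → C_0 maps an edge to its endpoints' difference, ∂[p,q] = q − p. For instance
  ∂[3,4] = [4] − [3].
The 7×18 boundary matrix has rank 6 and Smith normal form diag(1,1,1,1,1,1).

Boundary ∂_2: C_2 → C_1 maps a triangle to the signed sum of its edges. For instance
  ∂[0,2,4] = [2,4] − [0,4] + [0,2],
  ∂[0,3,4] = [3,4] − [0,4] + [0,3].
The 18×12 boundary matrix has rank 12 and Smith normal form diag(1,1,1,1,1,1,1,1,1,1,1,2).

Now H_k = ker ∂_k / im ∂_{k+1}, so:

  H_0: rank C_0 − rank ∂_1 = 7 − 6 = 1, and the invariant factors of ∂_1 are all 1, so H_0 = Z.
  H_1: rank ker ∂_1 − rank ∂_2 = (18 − 6) − 12 = 0, and ∂_2 has invariant factor 2 > 1, so H_1 = Z/2.
  H_2: rank ker ∂_2 − rank ∂_3 = (12 − 12) − 0 = 0, and there is no ∂_3, so H_2 = 0.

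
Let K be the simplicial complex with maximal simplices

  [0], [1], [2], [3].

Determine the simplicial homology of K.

H_0 ≅ Z^4.

Fix the vertex order 0 < 1 < 2 < 3 and write every simplex with vertices in increasing order. Then dim K = 0 and the simplices of K are:

  0-simplices (4): [0], [1], [2], [3]

Hence C_0 ≅ Z^4.

Now H_k = ker ∂_k / im ∂_{k+1}, so:

  H_0: rank C_0 − rank ∂_1 = 4 − 0 = 4, and there is no ∂_1, so H_0 ≅ Z^4.

(K is a triangulation of a set of 4 points.)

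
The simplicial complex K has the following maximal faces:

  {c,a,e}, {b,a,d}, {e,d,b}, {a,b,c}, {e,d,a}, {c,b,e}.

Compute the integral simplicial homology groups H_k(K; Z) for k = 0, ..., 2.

H_0 ≅ Z,  H_1 = 0,  H_2 ≅ Z.

K has 5 vertices, 9 edges, 6 triangles.
rank ∂_0 = 0, rank ∂_1 = 4 ⇒ b_0 = 5 − 0 − 4 = 1; all invariant factors of ∂_1 are 1 so no torsion. So H_0 ≅ Z.
rank ∂_1 = 4, rank ∂_2 = 5 ⇒ b_1 = 9 − 4 − 5 = 0; all invariant factors of ∂_2 are 1 so no torsion. So H_1 ≅ 0.
rank ∂_2 = 5, rank ∂_3 = 0 ⇒ b_2 = 6 − 5 − 0 = 1. So H_2 ≅ Z.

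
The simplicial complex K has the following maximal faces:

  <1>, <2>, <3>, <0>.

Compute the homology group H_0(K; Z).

H_0 = Z^4.

Take the total order 0 < 1 < 2 < 3 on the vertex set. Then K (dimension 0) consists of the simplices:

  0-simplices (4): [0], [1], [2], [3]

Hence C_0 ≅ Z^4.

Reading off H_k = ker ∂_k / im ∂_{k+1}:

  H_0: rank C_0 − rank ∂_1 = 4 − 0 = 4, and there is no ∂_1, so H_0 = Z^4.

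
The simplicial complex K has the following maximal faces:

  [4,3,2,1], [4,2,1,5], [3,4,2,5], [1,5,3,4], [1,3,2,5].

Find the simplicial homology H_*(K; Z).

Fix the vertex order 1 < 2 < 3 < 4 < 5 and write every simplex with vertices in increasing order. Then dim K = 3 and the simplices of K are:

  0-simplices (5): [1], [2], [3], [4], [5]
  1-simplices (10): [1,2], [1,3], [1,4], [1,5], [2,3], [2,4], [2,5], [3,4], [3,5], [4,5]
  2-simplices (10): [1,2,3], [1,2,4], [1,2,5], [1,3,4], [1,3,5], [1,4,5], [2,3,4], [2,3,5], [2,4,5], [3,4,5]
  3-simplices (5): [1,2,3,4], [1,2,3,5], [1,2,4,5], [1,3,4,5], [2,3,4,5]

giving chain groups C_0 ≅ Z^5, C_1 ≅ Z^10, C_2 ≅ Z^10, C_3 ≅ Z^5.

∂_1: C_1 → C_0 maps an edge to its endpoints' difference, ∂[p,q] = q − p.
The resulting 5×10 matrix has rank 4, and its Smith normal form has invariant factors (1,1,1,1).

The boundary map ∂_2: C_2 → C_1 acts by ∂[p,q,r] = [q,r] − [p,r] + [p,q]. For instance
  ∂[2,3,4] = [3,4] − [2,4] + [2,3],
  ∂[1,2,3] = [2,3] − [1,3] + [1,2].
As a 10×10 matrix over Z this has rank 6, with invariant factors (1,1,1,1,1,1).

The boundary map ∂_3: C_3 → C_2 sends each 3-simplex σ to the alternating sum Σ_i (−1)^i (σ with its i-th vertex removed). For instance
  ∂[1,3,4,5] = [3,4,5] − [1,4,5] + [1,3,5] − [1,3,4],
  ∂[2,3,4,5] = [3,4,5] − [2,4,5] + [2,3,5] − [2,3,4].
This gives a 10×5 integer matrix of rank 4; reducing to Smith normal form yields diagonal entries (1,1,1,1).

Reading off H_k = ker ∂_k / im ∂_{k+1}:

  H_0: rank C_0 − rank ∂_1 = 5 − 4 = 1, and the invariant factors of ∂_1 are all 1, so H_0 ≅ Z.
  H_1: rank ker ∂_1 − rank ∂_2 = (10 − 4) − 6 = 0, and the invariant factors of ∂_2 are all 1, so H_1 ≅ 0.
  H_2: rank ker ∂_2 − rank ∂_3 = (10 − 6) − 4 = 0, and the invariant factors of ∂_3 are all 1, so H_2 ≅ 0.
  H_3: rank ker ∂_3 − rank ∂_4 = (5 − 4) − 0 = 1, and there is no ∂_4, so H_3 ≅ Z.

(K is a triangulation of the 3-sphere S^3.)

H_0 ≅ Z,  H_1 = 0,  H_2 = 0,  H_3 ≅ Z.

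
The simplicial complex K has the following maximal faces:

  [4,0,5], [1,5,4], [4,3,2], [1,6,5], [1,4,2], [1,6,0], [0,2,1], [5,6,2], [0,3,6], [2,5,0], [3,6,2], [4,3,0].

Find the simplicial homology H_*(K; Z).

We work with the vertex ordering 0 < 1 < 2 < 3 < 4 < 5 < 6. The simplices of K, each written with vertices in increasing order, are:

  0-simplices (7): [0], [1], [2], [3], [4], [5], [6]
  1-simplices (18): [0,1], [0,2], [0,3], [0,4], [0,5], [0,6], [1,2], [1,4], [1,5], [1,6], [2,3], [2,4], [2,5], [2,6], [3,4], [3,6], [4,5], [5,6]
  2-simplices (12): [0,1,2], [0,1,6], [0,2,5], [0,3,4], [0,3,6], [0,4,5], [1,2,4], [1,4,5], [1,5,6], [2,3,4], [2,3,6], [2,5,6]

so the chain groups are C_0 ≅ Z^7, C_1 ≅ Z^18, C_2 ≅ Z^12.

The boundary map ∂_1: C_1 → C_0 sends each edge [p,q] (with p < q) to q − p. For instance
  ∂[0,6] = [6] − [0].
This gives a 7×18 integer matrix of rank 6; reducing to Smith normal form yields diagonal entries (1,1,1,1,1,1).

The boundary map ∂_2: C_2 → C_1 sends each 2-simplex [p,q,r] to [q,r] − [p,r] + [p,q]. For instance
  ∂[0,4,5] = [4,5] − [0,5] + [0,4],
  ∂[0,3,6] = [3,6] − [0,6] + [0,3].
The resulting 18×12 matrix has rank 12, and its Smith normal form has invariant factors (1,1,1,1,1,1,1,1,1,1,1,2).

Now H_k = ker ∂_k / im ∂_{k+1}, so:

  H_0: rank C_0 − rank ∂_1 = 7 − 6 = 1, and the invariant factors of ∂_1 are all 1, so H_0 ≅ Z.
  H_1: rank ker ∂_1 − rank ∂_2 = (18 − 6) − 12 = 0, and ∂_2 has invariant factor 2 > 1, so H_1 ≅ Z/2Z.
  H_2: rank ker ∂_2 − rank ∂_3 = (12 − 12) − 0 = 0, and there is no ∂_3, so H_2 ≅ 0.

H_0 ≅ Z,  H_1 ≅ Z/2Z,  H_2 = 0.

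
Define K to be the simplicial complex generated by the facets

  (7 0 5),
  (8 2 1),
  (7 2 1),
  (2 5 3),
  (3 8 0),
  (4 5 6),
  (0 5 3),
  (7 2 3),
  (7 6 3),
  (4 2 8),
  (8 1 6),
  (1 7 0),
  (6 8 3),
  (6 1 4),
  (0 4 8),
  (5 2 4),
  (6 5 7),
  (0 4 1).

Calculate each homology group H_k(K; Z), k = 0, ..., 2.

H_0 = Z,  H_1 = Z ⊕ Z/2,  H_2 = 0.

K has 9 vertices, 27 edges, 18 triangles.
rank ∂_0 = 0, rank ∂_1 = 8 ⇒ b_0 = 9 − 0 − 8 = 1; all invariant factors of ∂_1 are 1 so no torsion. So H_0 = Z.
rank ∂_1 = 8, rank ∂_2 = 18 ⇒ b_1 = 27 − 8 − 18 = 1; ∂_2 has invariant factor(s) [2] giving torsion. So H_1 = Z ⊕ Z/2.
rank ∂_2 = 18, rank ∂_3 = 0 ⇒ b_2 = 18 − 18 − 0 = 0. So H_2 = 0.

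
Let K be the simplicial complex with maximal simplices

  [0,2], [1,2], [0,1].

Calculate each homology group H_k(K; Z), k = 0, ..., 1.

H_0 = Z,  H_1 = Z.

Order the vertices as 0 < 1 < 2. Listing each simplex with vertices in this order, K has dimension 1 with simplices:

  0-simplices (3): [0], [1], [2]
  1-simplices (3): [0,1], [0,2], [1,2]

Hence C_0 ≅ Z^3, C_1 ≅ Z^3.

Boundary ∂_1: C_1 → C_0 maps an edge to its endpoints' difference, ∂[p,q] = q − p. For instance
  ∂[0,2] = [2] − [0].
The resulting 3×3 matrix has rank 2, and its Smith normal form has invariant factors (1,1).

Reading off H_k = ker ∂_k / im ∂_{k+1}:

  H_0: rank C_0 − rank ∂_1 = 3 − 2 = 1, and the invariant factors of ∂_1 are all 1, so H_0 = Z.
  H_1: rank ker ∂_1 − rank ∂_2 = (3 − 2) − 0 = 1, and there is no ∂_2, so H_1 = Z.

As a check, the Euler characteristic is 3 − 3 = 0, which agrees with 1 − 1 = 0.
(K is a triangulation of the circle S^1.)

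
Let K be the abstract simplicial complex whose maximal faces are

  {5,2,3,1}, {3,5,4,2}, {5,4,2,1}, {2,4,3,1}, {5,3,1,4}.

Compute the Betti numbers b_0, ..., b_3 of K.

We work with the vertex ordering 1 < 2 < 3 < 4 < 5. The simplices of K, each written with vertices in increasing order, are:

  0-simplices (5): [1], [2], [3], [4], [5]
  1-simplices (10): [1,2], [1,3], [1,4], [1,5], [2,3], [2,4], [2,5], [3,4], [3,5], [4,5]
  2-simplices (10): [1,2,3], [1,2,4], [1,2,5], [1,3,4], [1,3,5], [1,4,5], [2,3,4], [2,3,5], [2,4,5], [3,4,5]
  3-simplices (5): [1,2,3,4], [1,2,3,5], [1,2,4,5], [1,3,4,5], [2,3,4,5]

giving chain groups C_0 ≅ Z^5, C_1 ≅ Z^10, C_2 ≅ Z^10, C_3 ≅ Z^5.

The boundary map ∂_1: C_1 → C_0 maps an edge to its endpoints' difference, ∂[p,q] = q − p.
As a 5×10 matrix over Z this has rank 4, with invariant factors (1,1,1,1).

Boundary ∂_2: C_2 → C_1 acts by ∂[p,q,r] = [q,r] − [p,r] + [p,q]. For instance
  ∂[1,3,4] = [3,4] − [1,4] + [1,3],
  ∂[1,4,5] = [4,5] − [1,5] + [1,4].
This gives a 10×10 integer matrix of rank 6; reducing to Smith normal form yields diagonal entries (1,1,1,1,1,1).

Boundary ∂_3: C_3 → C_2 sends each 3-simplex σ to the alternating sum Σ_i (−1)^i (σ with its i-th vertex removed). For instance
  ∂[1,3,4,5] = [3,4,5] − [1,4,5] + [1,3,5] − [1,3,4],
  ∂[1,2,3,4] = [2,3,4] − [1,3,4] + [1,2,4] − [1,2,3].
The 10×5 boundary matrix has rank 4 and Smith normal form diag(1,1,1,1).

Computing H_k = (kernel of ∂_k) / (image of ∂_{k+1}):

  H_0: rank C_0 − rank ∂_1 = 5 − 4 = 1, and the invariant factors of ∂_1 are all 1, so H_0 ≅ Z.
  H_1: rank ker ∂_1 − rank ∂_2 = (10 − 4) − 6 = 0, and the invariant factors of ∂_2 are all 1, so H_1 ≅ 0.
  H_2: rank ker ∂_2 − rank ∂_3 = (10 − 6) − 4 = 0, and the invariant factors of ∂_3 are all 1, so H_2 ≅ 0.
  H_3: rank ker ∂_3 − rank ∂_4 = (5 − 4) − 0 = 1, and there is no ∂_4, so H_3 ≅ Z.

(K is a triangulation of the 3-sphere S^3.)

Hence the Betti numbers are b_0 = 1, b_1 = 0, b_2 = 0, b_3 = 1.

b_0 = 1, b_1 = 0, b_2 = 0, b_3 = 1.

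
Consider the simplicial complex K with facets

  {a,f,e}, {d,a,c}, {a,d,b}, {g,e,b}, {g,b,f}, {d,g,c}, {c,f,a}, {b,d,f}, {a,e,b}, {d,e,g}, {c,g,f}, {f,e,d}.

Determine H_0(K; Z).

Take the total order a < b < c < d < e < f < g on the vertex set. Then K (dimension 2) consists of the simplices:

  0-simplices (7): a, b, c, d, e, f, g
  1-simplices (18): ab, ac, ad, ae, af, bd, be, bf, bg, cd, cf, cg, de, df, dg, ef, eg, fg
  2-simplices (12): abd, abe, acd, acf, aef, bdf, beg, bfg, cdg, cfg, def, deg

Hence C_0 ≅ Z^7, C_1 ≅ Z^18, C_2 ≅ Z^12.

The boundary map ∂_1: C_1 → C_0 is given by ∂[p,q] = [q] − [p]. For instance
  ∂de = e − d.
The 7×18 boundary matrix has rank 6 and Smith normal form diag(1,1,1,1,1,1).

The boundary map ∂_2: C_2 → C_1 acts by ∂[p,q,r] = [q,r] − [p,r] + [p,q]. For instance
  ∂bdf = df − bf + bd,
  ∂acf = cf − af + ac.
The 18×12 boundary matrix has rank 12 and Smith normal form diag(1,1,1,1,1,1,1,1,1,1,1,2).

Now H_k = ker ∂_k / im ∂_{k+1}, so:

  H_0: rank C_0 − rank ∂_1 = 7 − 6 = 1, and the invariant factors of ∂_1 are all 1, so H_0 = Z.

(K is a triangulation of the real projective plane RP^2.)

H_0 = Z.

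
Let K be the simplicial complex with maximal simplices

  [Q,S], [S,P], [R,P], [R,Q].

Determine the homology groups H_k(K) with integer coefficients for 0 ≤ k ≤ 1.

H_0 = Z,  H_1 = Z.

Take the total order P < Q < R < S on the vertex set. Then K (dimension 1) consists of the simplices:

  0-simplices (4): P, Q, R, S
  1-simplices (4): PR, PS, QR, QS

Hence C_0 ≅ Z^4, C_1 ≅ Z^4.

∂_1: C_1 → C_0 is given by ∂[p,q] = [q] − [p]. For instance
  ∂QS = S − Q.
The resulting 4×4 matrix has rank 3, and its Smith normal form has invariant factors (1,1,1).

Reading off H_k = ker ∂_k / im ∂_{k+1}:

  H_0: rank C_0 − rank ∂_1 = 4 − 3 = 1, and the invariant factors of ∂_1 are all 1, so H_0 ≅ Z.
  H_1: rank ker ∂_1 − rank ∂_2 = (4 − 3) − 0 = 1, and there is no ∂_2, so H_1 ≅ Z.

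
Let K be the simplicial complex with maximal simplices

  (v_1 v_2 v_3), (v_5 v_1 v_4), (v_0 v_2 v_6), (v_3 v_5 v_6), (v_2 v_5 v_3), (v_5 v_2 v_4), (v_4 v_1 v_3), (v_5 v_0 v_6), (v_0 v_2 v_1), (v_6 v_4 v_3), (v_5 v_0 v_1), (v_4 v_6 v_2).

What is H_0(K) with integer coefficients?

Take the total order v_0 < v_1 < v_2 < v_3 < v_4 < v_5 < v_6 on the vertex set. Then K (dimension 2) consists of the simplices:

  0-simplices (7): [v_0], [v_1], [v_2], [v_3], [v_4], [v_5], [v_6]
  1-simplices (18): (18 of them)
  2-simplices (12): (12 of them)

giving chain groups C_0 ≅ Z^7, C_1 ≅ Z^18, C_2 ≅ Z^12.

Boundary ∂_1: C_1 → C_0 maps an edge to its endpoints' difference, ∂[p,q] = q − p. For instance
  ∂[v_1,v_3] = [v_3] − [v_1].
This gives a 7×18 integer matrix of rank 6; reducing to Smith normal form yields diagonal entries (1,1,1,1,1,1).

∂_2: C_2 → C_1 sends each 2-simplex [p,q,r] to [q,r] − [p,r] + [p,q]. For instance
  ∂[v_2,v_3,v_5] = [v_3,v_5] − [v_2,v_5] + [v_2,v_3],
  ∂[v_0,v_2,v_6] = [v_2,v_6] − [v_0,v_6] + [v_0,v_2].
As a 18×12 matrix over Z this has rank 12, with invariant factors (1,1,1,1,1,1,1,1,1,1,1,2).

Now H_k = ker ∂_k / im ∂_{k+1}, so:

  H_0: rank C_0 − rank ∂_1 = 7 − 6 = 1, and the invariant factors of ∂_1 are all 1, so H_0 = Z.

H_0 ≅ Z.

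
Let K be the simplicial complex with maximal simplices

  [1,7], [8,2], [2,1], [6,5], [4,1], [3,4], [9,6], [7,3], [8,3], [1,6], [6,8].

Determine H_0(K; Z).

H_0 ≅ Z.

We work with the vertex ordering 1 < 2 < 3 < 4 < 5 < 6 < 7 < 8 < 9. The simplices of K, each written with vertices in increasing order, are:

  0-simplices (9): [1], [2], [3], [4], [5], [6], [7], [8], [9]
  1-simplices (11): [1,2], [1,4], [1,6], [1,7], [2,8], [3,4], [3,7], [3,8], [5,6], [6,8], [6,9]

giving chain groups C_0 ≅ Z^9, C_1 ≅ Z^11.

Boundary ∂_1: C_1 → C_0 sends each edge [p,q] (with p < q) to q − p. For instance
  ∂[2,8] = [8] − [2].
The 9×11 boundary matrix has rank 8 and Smith normal form diag(1,1,1,1,1,1,1,1).

Reading off H_k = ker ∂_k / im ∂_{k+1}:

  H_0: rank C_0 − rank ∂_1 = 9 − 8 = 1, and the invariant factors of ∂_1 are all 1, so H_0 = Z.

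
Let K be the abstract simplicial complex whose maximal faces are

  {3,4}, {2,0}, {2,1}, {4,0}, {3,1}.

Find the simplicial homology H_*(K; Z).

H_0 = Z,  H_1 = Z.

Take the total order 0 < 1 < 2 < 3 < 4 on the vertex set. Then K (dimension 1) consists of the simplices:

  0-simplices (5): [0], [1], [2], [3], [4]
  1-simplices (5): [0,2], [0,4], [1,2], [1,3], [3,4]

giving chain groups C_0 ≅ Z^5, C_1 ≅ Z^5.

∂_1: C_1 → C_0 is given by ∂[p,q] = [q] − [p]. For instance
  ∂[3,4] = [4] − [3].
The resulting 5×5 matrix has rank 4, and its Smith normal form has invariant factors (1,1,1,1).

Now H_k = ker ∂_k / im ∂_{k+1}, so:

  H_0: rank C_0 − rank ∂_1 = 5 − 4 = 1, and the invariant factors of ∂_1 are all 1, so H_0 ≅ Z.
  H_1: rank ker ∂_1 − rank ∂_2 = (5 − 4) − 0 = 1, and there is no ∂_2, so H_1 ≅ Z.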